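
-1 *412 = -412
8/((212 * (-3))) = -2/159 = -0.01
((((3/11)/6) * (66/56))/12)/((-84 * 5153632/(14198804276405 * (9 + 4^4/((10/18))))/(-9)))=408403974431943/659664896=619108.24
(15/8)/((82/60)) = 1.37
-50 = -50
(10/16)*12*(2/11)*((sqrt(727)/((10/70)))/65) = 21*sqrt(727)/143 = 3.96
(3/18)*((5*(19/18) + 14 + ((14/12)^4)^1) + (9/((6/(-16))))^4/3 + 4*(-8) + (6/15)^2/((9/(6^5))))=3587307601/194400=18453.23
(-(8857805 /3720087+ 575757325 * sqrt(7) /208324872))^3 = -251575833590560676581223125 * sqrt(7) /1291591954143572084043264 - 9120349363119819215645375 /23064142038278072929344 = -910.77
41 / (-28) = -41 / 28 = -1.46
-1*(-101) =101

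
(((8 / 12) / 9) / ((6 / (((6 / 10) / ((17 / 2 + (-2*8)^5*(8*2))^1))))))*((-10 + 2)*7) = 112 / 4529846025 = 0.00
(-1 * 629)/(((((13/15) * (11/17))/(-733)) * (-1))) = -822164.58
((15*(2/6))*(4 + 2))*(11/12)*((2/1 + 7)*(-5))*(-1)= 2475/2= 1237.50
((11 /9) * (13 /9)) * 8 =1144 /81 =14.12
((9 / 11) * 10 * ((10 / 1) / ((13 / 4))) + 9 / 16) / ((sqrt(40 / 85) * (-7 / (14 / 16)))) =-58887 * sqrt(34) / 73216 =-4.69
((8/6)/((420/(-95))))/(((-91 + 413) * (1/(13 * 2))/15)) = -1235/3381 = -0.37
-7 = -7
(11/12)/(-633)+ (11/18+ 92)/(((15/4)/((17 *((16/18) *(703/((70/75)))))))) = 134515483691/478548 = 281090.89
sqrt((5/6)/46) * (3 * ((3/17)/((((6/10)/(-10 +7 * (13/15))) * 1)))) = -59 * sqrt(345)/2346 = -0.47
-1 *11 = -11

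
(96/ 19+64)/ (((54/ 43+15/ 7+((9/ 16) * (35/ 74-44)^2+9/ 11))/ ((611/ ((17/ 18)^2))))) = 25115475428499456/ 568104683298847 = 44.21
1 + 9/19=28/19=1.47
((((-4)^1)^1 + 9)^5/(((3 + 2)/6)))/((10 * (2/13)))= 2437.50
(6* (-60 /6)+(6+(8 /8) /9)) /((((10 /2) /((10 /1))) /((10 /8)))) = -2425 /18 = -134.72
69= 69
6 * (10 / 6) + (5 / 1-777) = -762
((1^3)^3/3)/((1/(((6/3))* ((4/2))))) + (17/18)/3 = 89/54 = 1.65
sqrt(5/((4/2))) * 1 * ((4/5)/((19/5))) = 2 * sqrt(10)/19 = 0.33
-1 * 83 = -83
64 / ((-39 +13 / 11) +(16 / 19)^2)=-7942 / 4605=-1.72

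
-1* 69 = -69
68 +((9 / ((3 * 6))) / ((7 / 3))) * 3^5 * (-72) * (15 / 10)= -38890 / 7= -5555.71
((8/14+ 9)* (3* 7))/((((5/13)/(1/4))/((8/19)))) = 5226/95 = 55.01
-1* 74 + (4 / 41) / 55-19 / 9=-1544639 / 20295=-76.11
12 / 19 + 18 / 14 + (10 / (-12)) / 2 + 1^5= 3991 / 1596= 2.50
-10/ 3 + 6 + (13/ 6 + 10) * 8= 100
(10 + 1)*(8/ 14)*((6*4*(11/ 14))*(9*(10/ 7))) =522720/ 343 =1523.97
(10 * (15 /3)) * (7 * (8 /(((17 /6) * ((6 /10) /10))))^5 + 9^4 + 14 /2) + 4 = 114688466286718228 /1419857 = 80774659903.58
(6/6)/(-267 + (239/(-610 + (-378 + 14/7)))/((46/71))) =-45356/12127021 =-0.00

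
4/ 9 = 0.44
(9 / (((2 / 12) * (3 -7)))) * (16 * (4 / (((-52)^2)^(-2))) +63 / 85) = -1073930159781 / 170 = -6317236234.01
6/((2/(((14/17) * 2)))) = 84/17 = 4.94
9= 9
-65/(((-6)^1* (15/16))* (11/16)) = 1664/99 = 16.81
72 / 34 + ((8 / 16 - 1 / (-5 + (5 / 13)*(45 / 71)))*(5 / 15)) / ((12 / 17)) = 3295271 / 1343340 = 2.45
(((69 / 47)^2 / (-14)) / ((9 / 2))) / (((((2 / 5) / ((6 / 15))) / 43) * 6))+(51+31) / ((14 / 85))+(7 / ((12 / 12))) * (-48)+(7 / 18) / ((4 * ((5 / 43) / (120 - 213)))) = 7409307 / 88360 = 83.85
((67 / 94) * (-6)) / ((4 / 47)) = -201 / 4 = -50.25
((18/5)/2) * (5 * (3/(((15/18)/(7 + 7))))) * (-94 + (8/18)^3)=-42598.58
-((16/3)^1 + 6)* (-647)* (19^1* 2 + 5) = 315304.67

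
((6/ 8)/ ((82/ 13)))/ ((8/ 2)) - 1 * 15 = -19641/ 1312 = -14.97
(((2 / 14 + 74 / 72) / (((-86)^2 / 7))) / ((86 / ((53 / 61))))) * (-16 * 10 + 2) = -1235165 / 698389488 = -0.00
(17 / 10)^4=8.35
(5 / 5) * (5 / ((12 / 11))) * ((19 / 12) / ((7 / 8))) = 1045 / 126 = 8.29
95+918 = 1013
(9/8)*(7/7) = 9/8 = 1.12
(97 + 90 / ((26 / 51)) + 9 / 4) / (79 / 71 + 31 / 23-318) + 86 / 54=519848105 / 723447504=0.72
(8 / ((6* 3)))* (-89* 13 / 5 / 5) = -4628 / 225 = -20.57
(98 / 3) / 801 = 98 / 2403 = 0.04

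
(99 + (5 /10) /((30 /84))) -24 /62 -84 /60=3057 /31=98.61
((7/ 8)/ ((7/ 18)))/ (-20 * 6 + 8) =-9/ 448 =-0.02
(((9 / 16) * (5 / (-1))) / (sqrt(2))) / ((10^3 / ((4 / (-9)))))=sqrt(2) / 1600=0.00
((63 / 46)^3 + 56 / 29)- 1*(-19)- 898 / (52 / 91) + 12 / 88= -48061452575 / 31050184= -1547.86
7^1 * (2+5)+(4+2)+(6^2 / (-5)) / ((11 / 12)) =2593 / 55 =47.15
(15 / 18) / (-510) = -1 / 612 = -0.00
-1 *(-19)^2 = -361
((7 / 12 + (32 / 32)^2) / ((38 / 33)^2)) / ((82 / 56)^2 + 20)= 5929 / 109953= 0.05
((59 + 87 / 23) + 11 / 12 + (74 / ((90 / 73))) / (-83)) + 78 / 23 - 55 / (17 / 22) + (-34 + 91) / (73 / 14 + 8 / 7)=2161337869 / 519897060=4.16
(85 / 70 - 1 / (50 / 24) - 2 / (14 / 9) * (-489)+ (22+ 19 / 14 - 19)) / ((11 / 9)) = 998244 / 1925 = 518.57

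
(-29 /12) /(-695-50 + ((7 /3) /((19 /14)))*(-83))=551 /202396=0.00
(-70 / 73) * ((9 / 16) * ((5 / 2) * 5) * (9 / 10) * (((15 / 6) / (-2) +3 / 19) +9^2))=-86084775 / 177536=-484.89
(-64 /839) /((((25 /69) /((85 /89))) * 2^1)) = -37536 /373355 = -0.10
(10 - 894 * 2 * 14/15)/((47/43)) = -356642/235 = -1517.63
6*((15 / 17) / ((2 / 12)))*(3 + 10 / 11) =23220 / 187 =124.17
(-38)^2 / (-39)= -37.03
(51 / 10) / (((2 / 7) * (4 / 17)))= 75.86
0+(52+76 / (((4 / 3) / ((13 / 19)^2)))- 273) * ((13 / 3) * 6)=-95992 / 19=-5052.21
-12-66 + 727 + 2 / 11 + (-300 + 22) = 4083 / 11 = 371.18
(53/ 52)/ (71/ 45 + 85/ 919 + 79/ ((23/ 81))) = 50411745/ 13843406044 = 0.00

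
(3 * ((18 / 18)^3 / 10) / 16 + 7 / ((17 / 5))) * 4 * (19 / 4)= 107369 / 2720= 39.47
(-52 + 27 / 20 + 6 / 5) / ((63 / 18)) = -989 / 70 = -14.13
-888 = -888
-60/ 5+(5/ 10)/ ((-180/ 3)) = -1441/ 120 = -12.01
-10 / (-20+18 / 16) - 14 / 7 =-222 / 151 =-1.47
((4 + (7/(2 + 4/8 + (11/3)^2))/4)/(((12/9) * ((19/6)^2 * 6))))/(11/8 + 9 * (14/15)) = 30330/5787191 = 0.01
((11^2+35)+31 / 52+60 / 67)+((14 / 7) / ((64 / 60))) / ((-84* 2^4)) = 491631741 / 3121664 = 157.49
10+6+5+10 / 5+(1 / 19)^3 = 157758 / 6859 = 23.00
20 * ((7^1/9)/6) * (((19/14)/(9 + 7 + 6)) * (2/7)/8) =95/16632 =0.01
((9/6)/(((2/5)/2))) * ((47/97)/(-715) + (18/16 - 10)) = -66.57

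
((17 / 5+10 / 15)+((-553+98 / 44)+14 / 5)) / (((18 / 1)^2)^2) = -179489 / 34642080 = -0.01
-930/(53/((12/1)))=-11160/53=-210.57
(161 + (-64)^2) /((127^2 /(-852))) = -3626964 /16129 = -224.87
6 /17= 0.35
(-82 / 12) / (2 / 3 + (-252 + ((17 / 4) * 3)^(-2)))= 35547 / 1307404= 0.03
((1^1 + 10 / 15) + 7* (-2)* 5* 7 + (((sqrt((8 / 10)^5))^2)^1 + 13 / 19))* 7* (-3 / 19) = 607628924 / 1128125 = 538.62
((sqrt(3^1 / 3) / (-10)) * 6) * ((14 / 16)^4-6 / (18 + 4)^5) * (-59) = 68442834891 / 3298324480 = 20.75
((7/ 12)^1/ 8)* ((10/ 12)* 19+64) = 3353/ 576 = 5.82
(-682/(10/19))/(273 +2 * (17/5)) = -6479/1399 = -4.63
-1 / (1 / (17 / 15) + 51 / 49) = -833 / 1602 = -0.52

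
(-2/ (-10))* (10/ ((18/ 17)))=17/ 9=1.89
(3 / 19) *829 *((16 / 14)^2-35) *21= -12318111 / 133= -92617.38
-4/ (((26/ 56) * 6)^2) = -784/ 1521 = -0.52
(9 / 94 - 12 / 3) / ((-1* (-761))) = -367 / 71534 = -0.01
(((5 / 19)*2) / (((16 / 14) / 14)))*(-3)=-735 / 38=-19.34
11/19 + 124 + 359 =483.58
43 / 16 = 2.69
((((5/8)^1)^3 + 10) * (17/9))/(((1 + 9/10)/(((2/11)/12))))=445825/2889216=0.15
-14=-14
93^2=8649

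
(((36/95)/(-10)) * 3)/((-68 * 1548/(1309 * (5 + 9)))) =1617/81700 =0.02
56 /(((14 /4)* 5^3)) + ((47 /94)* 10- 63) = -7234 /125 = -57.87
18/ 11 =1.64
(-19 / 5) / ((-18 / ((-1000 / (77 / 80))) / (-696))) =35264000 / 231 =152658.01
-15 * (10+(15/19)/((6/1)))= -5775/38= -151.97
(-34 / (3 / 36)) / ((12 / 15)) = -510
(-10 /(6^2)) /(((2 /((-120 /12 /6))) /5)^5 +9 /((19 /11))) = -927734375 /17399684358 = -0.05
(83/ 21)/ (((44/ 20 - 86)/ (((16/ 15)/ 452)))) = -332/ 2982861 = -0.00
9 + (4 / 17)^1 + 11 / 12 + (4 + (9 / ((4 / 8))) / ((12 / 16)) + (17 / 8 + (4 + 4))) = 19697 / 408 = 48.28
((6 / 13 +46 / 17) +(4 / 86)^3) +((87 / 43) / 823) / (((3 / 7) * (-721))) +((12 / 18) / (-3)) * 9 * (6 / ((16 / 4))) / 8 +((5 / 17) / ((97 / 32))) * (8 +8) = 5022074547429283 / 1155836544518968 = 4.34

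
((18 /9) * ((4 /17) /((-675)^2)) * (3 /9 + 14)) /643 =344 /14941310625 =0.00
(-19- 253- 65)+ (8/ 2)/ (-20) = -1686/ 5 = -337.20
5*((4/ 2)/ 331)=10/ 331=0.03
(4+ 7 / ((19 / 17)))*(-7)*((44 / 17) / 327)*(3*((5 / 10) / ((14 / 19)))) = -2145 / 1853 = -1.16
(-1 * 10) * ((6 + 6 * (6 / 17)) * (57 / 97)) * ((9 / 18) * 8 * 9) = -1717.26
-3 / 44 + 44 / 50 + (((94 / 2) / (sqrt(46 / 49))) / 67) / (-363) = 893 / 1100 - 329 * sqrt(46) / 1118766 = 0.81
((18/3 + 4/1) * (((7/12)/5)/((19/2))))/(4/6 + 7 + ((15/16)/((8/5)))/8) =7168/451763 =0.02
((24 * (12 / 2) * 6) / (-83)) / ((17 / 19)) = -11.63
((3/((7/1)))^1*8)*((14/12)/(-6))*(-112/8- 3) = 34/3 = 11.33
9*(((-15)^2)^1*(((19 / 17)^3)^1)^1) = 13889475 / 4913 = 2827.09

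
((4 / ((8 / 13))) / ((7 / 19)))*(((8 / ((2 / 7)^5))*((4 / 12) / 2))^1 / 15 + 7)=947.18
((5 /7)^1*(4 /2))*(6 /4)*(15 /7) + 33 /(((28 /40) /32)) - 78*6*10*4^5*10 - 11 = -2348163194 /49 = -47921697.84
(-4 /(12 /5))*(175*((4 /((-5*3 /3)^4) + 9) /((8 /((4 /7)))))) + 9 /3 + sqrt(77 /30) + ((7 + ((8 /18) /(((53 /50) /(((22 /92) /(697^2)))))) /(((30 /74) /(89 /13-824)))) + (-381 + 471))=-60719266501201 /692875370070 + sqrt(2310) /30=-86.03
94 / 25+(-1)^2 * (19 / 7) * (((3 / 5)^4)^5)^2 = 239379005737630355941319928469 / 63664629124104976654052734375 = 3.76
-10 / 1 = -10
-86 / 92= -43 / 46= -0.93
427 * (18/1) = 7686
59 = 59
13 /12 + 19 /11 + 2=4.81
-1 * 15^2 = -225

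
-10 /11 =-0.91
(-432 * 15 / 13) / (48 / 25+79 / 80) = -2592000 / 15119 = -171.44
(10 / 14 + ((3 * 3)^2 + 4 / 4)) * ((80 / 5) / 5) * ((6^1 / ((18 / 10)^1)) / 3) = 6176 / 21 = 294.10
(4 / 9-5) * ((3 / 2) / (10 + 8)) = -41 / 108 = -0.38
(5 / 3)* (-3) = -5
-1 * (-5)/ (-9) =-5/ 9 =-0.56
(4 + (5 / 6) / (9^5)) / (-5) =-1417181 / 1771470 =-0.80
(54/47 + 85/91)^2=79370281/18292729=4.34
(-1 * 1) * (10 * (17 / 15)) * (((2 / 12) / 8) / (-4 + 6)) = -17 / 144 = -0.12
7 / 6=1.17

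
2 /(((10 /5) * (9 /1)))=1 /9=0.11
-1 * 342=-342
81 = 81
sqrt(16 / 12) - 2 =-2+ 2*sqrt(3) / 3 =-0.85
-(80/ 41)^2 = -6400/ 1681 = -3.81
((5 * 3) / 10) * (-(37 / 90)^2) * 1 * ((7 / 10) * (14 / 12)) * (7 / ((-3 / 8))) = 469567 / 121500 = 3.86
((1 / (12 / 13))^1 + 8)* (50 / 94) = 2725 / 564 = 4.83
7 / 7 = 1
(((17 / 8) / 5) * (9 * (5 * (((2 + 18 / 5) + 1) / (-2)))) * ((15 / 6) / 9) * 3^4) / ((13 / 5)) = -227205 / 416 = -546.17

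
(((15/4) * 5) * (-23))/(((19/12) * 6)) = -1725/38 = -45.39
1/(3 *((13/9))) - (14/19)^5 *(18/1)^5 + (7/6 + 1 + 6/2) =-79266849124817/193135722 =-410420.45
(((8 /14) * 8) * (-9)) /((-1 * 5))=288 /35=8.23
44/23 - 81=-1819/23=-79.09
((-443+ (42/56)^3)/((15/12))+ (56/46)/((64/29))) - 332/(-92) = -32191/92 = -349.90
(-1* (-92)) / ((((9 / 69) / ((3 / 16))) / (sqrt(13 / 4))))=529* sqrt(13) / 8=238.42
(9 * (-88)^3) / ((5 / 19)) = -23306342.40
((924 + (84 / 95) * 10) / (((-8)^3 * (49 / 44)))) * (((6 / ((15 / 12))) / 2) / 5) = -0.79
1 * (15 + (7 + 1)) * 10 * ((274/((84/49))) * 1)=110285/3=36761.67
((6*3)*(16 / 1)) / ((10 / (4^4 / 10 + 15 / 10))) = 19512 / 25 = 780.48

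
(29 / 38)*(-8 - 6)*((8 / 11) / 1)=-1624 / 209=-7.77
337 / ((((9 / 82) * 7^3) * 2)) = 13817 / 3087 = 4.48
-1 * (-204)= 204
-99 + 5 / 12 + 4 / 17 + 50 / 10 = -19043 / 204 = -93.35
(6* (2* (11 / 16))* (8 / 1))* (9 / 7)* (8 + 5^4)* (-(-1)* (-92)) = -34592184 / 7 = -4941740.57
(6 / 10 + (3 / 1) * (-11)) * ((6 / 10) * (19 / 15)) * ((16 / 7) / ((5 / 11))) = -123.82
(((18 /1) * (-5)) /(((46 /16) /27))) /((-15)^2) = -432 /115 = -3.76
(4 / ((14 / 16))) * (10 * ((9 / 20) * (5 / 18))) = 40 / 7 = 5.71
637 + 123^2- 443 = 15323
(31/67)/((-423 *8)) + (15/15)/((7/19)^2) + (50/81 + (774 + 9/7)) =78316875929/99987048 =783.27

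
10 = 10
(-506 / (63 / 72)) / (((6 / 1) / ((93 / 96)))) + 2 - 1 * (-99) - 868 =-72271 / 84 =-860.37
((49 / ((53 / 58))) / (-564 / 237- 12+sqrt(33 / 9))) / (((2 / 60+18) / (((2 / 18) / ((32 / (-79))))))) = 3503042095 * sqrt(33) / 2616929887224+6296607310 / 109038745301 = 0.07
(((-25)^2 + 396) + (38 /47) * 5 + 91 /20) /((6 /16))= 1935634 /705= 2745.58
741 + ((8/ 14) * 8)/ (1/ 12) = 5571/ 7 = 795.86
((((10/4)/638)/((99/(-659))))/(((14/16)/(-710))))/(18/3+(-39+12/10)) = -23394500/35149653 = -0.67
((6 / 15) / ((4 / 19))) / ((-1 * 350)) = -19 / 3500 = -0.01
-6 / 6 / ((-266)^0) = -1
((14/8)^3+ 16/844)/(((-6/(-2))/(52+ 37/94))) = 357697825/3808128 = 93.93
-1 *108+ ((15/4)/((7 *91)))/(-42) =-3852581/35672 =-108.00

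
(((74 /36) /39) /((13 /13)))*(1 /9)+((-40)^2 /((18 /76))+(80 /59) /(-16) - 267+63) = 6551.48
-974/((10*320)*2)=-487/3200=-0.15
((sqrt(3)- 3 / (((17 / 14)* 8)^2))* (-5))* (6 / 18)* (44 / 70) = 77 / 2312- 22* sqrt(3) / 21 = -1.78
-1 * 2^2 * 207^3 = -35478972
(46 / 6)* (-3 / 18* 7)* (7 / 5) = -1127 / 90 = -12.52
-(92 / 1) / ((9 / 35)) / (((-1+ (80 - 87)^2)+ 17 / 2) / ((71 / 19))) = -457240 / 19323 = -23.66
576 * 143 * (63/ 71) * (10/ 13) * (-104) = -415134720/ 71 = -5846967.89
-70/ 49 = -10/ 7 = -1.43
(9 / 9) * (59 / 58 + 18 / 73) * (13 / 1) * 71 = 4938973 / 4234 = 1166.50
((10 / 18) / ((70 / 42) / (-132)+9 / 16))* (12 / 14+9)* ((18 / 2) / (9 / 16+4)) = 8743680 / 445081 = 19.65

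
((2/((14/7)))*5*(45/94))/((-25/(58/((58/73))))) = -657/94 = -6.99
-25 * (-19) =475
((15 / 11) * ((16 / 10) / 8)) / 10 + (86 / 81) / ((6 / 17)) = 81139 / 26730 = 3.04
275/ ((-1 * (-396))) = 25/ 36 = 0.69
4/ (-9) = -0.44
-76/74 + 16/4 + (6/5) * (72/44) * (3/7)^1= 54338/14245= 3.81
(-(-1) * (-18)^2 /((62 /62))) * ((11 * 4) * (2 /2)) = 14256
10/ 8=5/ 4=1.25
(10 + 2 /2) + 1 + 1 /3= 37 /3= 12.33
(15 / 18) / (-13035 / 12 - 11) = -0.00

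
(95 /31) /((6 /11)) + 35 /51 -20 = -14435 /1054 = -13.70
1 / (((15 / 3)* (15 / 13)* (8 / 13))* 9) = 169 / 5400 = 0.03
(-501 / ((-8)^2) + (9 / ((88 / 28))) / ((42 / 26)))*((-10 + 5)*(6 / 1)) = 63945 / 352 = 181.66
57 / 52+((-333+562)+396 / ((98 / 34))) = 936349 / 2548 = 367.48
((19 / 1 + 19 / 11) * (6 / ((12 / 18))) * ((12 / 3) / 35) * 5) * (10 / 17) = 82080 / 1309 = 62.70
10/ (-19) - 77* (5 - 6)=1453/ 19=76.47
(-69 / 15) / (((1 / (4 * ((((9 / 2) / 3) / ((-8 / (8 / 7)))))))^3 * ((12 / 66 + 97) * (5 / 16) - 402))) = -874368 / 112173005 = -0.01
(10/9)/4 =5/18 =0.28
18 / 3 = 6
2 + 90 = 92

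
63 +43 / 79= 63.54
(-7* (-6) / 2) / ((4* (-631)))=-21 / 2524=-0.01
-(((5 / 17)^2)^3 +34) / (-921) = 820692971 / 22230701049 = 0.04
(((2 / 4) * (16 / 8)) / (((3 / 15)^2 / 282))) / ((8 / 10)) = 17625 / 2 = 8812.50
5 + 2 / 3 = 17 / 3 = 5.67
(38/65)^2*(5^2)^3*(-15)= -80103.55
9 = 9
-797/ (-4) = 797/ 4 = 199.25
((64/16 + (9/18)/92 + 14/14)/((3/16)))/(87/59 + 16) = 36226/23713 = 1.53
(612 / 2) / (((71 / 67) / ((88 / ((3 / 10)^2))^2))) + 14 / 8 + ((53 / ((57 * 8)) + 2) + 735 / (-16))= 53628121107403 / 194256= 276069316.30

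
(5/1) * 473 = 2365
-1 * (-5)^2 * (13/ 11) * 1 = -325/ 11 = -29.55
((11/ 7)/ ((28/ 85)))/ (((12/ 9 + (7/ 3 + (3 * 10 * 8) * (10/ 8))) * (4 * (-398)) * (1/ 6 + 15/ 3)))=-8415/ 4406047856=-0.00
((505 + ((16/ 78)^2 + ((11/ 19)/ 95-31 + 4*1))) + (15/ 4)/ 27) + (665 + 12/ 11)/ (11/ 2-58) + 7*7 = 145017674327/ 281861580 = 514.50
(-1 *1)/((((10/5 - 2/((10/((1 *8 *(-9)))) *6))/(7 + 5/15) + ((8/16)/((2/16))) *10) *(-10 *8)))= 1/3248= 0.00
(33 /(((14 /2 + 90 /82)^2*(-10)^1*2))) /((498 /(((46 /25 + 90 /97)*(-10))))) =15513949 /11092667800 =0.00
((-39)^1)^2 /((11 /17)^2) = 439569 /121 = 3632.80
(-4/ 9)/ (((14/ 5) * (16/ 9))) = -5/ 56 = -0.09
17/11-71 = -764/11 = -69.45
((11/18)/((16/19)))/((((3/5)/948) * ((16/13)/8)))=1073215/144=7452.88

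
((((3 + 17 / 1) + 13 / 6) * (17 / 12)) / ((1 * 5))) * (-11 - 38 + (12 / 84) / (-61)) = -1689613 / 5490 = -307.76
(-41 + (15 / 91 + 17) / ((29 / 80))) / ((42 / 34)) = 94979 / 18473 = 5.14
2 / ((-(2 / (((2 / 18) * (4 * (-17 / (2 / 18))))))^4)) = -2672672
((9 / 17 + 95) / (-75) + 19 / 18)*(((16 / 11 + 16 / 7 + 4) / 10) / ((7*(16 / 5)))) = -248681 / 32986800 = -0.01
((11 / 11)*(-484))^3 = -113379904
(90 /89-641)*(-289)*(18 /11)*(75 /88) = 11111276925 /43076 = 257945.88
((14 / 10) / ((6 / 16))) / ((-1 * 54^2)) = -14 / 10935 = -0.00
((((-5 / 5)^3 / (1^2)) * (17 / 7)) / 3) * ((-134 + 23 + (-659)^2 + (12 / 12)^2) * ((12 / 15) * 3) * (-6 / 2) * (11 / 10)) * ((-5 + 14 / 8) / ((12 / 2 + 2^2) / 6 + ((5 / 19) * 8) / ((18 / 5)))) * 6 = -147669806349 / 6125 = -24109356.14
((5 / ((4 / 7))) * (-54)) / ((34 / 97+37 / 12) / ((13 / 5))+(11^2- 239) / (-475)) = -3396188250 / 11278451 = -301.12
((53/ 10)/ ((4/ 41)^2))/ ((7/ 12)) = 267279/ 280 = 954.57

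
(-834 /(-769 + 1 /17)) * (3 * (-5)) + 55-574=-3498519 /6536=-535.27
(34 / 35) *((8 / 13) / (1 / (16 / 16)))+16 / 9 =9728 / 4095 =2.38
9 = 9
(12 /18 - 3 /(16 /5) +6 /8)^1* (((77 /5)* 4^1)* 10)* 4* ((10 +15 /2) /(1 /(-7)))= -433895 /3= -144631.67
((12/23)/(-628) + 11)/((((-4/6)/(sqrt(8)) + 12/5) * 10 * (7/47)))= 2000085 * sqrt(2)/9269437 + 28801224/9269437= 3.41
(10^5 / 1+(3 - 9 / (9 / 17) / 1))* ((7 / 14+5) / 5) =549923 / 5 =109984.60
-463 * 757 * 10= -3504910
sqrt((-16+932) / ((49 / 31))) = 2*sqrt(7099) / 7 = 24.07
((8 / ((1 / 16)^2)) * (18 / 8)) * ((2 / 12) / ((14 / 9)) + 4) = 132480 / 7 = 18925.71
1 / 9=0.11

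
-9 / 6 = -3 / 2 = -1.50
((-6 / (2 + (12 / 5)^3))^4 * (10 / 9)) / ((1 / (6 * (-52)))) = -6855468750000 / 956720690641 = -7.17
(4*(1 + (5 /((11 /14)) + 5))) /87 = 544 /957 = 0.57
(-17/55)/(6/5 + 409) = -17/22561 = -0.00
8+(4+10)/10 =47/5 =9.40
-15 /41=-0.37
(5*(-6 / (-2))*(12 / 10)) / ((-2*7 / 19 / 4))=-684 / 7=-97.71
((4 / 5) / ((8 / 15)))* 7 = 21 / 2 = 10.50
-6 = -6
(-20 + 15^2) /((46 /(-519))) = -106395 /46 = -2312.93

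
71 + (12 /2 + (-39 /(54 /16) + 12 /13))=7765 /117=66.37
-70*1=-70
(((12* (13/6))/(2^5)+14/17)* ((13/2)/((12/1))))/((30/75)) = 28925/13056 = 2.22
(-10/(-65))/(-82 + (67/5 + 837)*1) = 5/24973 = 0.00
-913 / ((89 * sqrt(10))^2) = -913 / 79210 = -0.01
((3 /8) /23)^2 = 9 /33856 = 0.00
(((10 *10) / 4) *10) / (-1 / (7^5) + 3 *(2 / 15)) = 21008750 / 33609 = 625.09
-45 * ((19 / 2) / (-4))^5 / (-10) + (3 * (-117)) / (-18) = -21006939 / 65536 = -320.54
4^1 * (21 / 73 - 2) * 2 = -1000 / 73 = -13.70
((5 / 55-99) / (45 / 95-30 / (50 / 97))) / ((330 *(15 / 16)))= 41344 / 7465095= 0.01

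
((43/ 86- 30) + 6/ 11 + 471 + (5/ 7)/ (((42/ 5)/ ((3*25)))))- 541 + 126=18015/ 539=33.42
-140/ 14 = -10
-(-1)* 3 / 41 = 3 / 41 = 0.07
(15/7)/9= 5/21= 0.24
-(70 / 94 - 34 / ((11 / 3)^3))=-3439 / 62557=-0.05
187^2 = 34969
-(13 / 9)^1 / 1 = -1.44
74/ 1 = 74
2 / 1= 2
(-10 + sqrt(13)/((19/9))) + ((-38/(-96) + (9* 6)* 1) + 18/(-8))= 9* sqrt(13)/19 + 2023/48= 43.85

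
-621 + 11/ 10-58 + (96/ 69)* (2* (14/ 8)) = -154797/ 230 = -673.03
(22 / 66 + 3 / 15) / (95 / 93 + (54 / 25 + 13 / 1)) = 620 / 18811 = 0.03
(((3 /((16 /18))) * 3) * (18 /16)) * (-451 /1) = -328779 /64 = -5137.17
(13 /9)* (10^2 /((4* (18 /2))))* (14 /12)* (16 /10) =1820 /243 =7.49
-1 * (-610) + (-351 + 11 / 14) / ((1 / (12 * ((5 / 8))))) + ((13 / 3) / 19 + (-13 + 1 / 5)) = -16192849 / 7980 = -2029.18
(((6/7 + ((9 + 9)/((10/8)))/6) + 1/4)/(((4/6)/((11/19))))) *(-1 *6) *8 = -97218/665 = -146.19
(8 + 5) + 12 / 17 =233 / 17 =13.71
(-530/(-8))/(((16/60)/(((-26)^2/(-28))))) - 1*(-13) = -5984.99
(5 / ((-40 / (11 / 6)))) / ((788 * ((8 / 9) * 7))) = -33 / 706048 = -0.00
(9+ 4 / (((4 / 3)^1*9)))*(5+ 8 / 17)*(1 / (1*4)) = 12.76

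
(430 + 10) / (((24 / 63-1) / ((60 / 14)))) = -39600 / 13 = -3046.15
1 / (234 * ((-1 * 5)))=-1 / 1170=-0.00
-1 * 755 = -755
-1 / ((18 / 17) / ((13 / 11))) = -221 / 198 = -1.12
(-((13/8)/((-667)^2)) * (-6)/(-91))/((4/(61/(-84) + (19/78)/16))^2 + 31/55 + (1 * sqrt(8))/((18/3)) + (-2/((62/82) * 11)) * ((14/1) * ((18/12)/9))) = -3697563932869661505764685/485920098767102939362086356654948 + 38934750236854811157225 * sqrt(2)/485920098767102939362086356654948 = -0.00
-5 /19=-0.26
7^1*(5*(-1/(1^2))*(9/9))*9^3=-25515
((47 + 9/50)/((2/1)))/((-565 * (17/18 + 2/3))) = -21231/819250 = -0.03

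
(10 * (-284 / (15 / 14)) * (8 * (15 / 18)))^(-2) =81 / 25293721600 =0.00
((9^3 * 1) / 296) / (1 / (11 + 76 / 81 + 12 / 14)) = 65295 / 2072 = 31.51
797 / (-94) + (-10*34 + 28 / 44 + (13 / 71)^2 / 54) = -347.84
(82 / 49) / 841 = 82 / 41209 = 0.00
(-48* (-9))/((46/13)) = 2808/23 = 122.09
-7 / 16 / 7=-1 / 16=-0.06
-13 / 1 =-13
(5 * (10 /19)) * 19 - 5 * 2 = 40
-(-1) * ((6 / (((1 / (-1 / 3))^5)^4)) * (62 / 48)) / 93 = 1 / 41841412812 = 0.00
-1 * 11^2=-121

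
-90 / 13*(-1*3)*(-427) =-115290 / 13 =-8868.46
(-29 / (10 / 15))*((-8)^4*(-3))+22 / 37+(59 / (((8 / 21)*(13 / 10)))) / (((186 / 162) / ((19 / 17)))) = 542101786727 / 1013948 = 534644.56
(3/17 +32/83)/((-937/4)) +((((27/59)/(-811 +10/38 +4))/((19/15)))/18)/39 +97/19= 3014012109127377/590651154174016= 5.10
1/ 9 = 0.11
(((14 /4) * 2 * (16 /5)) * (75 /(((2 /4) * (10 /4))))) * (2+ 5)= 9408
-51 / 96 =-0.53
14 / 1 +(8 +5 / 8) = 181 / 8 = 22.62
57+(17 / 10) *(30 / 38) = 2217 / 38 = 58.34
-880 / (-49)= 880 / 49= 17.96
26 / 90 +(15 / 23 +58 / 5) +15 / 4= 13489 / 828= 16.29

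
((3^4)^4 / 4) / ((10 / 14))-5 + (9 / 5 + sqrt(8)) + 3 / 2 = 2 * sqrt(2) + 301327013 / 20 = 15066353.48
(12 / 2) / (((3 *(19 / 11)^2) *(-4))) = -121 / 722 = -0.17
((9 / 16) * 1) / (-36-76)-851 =-1525001 / 1792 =-851.01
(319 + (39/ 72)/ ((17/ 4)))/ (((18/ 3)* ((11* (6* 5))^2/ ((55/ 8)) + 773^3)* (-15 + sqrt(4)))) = -32551/ 3674922202692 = -0.00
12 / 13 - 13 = -12.08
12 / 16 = 3 / 4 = 0.75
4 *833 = 3332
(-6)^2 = 36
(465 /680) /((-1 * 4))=-93 /544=-0.17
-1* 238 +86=-152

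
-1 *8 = -8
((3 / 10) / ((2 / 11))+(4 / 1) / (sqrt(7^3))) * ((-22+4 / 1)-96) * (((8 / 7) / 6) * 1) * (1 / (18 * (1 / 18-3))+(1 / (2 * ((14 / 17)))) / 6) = -153197 / 51940-55708 * sqrt(7) / 381759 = -3.34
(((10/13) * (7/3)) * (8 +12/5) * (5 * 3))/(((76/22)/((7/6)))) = 5390/57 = 94.56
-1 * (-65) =65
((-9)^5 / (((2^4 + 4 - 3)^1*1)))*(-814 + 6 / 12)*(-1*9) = -864654507 / 34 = -25431014.91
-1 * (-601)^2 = -361201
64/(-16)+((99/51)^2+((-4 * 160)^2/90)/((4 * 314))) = 1385009/408357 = 3.39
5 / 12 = 0.42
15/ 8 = 1.88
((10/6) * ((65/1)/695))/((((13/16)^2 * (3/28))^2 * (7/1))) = 36700160/8245341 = 4.45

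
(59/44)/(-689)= -59/30316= -0.00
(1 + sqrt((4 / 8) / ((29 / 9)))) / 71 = 3 * sqrt(58) / 4118 + 1 / 71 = 0.02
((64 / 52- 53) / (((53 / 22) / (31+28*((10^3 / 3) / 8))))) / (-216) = 26598979 / 223236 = 119.15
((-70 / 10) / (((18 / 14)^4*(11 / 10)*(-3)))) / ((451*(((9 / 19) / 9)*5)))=638666 / 97647363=0.01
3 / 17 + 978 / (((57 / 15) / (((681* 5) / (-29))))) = -283055997 / 9367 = -30218.43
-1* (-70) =70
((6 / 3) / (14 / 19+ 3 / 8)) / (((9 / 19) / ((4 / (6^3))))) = 2888 / 41067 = 0.07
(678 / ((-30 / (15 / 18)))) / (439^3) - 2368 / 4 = -300515251601 / 507627114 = -592.00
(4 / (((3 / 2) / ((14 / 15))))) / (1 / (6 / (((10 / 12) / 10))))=896 / 5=179.20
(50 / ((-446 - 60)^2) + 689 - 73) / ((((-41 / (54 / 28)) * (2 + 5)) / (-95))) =4933503045 / 12545764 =393.24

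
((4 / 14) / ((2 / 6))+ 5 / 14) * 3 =51 / 14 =3.64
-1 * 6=-6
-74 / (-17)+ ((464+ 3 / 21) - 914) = -53015 / 119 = -445.50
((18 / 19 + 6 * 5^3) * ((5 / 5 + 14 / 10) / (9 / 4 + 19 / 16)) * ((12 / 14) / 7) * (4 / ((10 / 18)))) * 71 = 42012297216 / 1280125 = 32818.90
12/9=4/3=1.33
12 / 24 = 1 / 2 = 0.50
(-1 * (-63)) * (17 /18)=119 /2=59.50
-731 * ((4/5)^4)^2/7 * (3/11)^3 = -1293484032/3639453125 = -0.36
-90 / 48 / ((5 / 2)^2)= -3 / 10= -0.30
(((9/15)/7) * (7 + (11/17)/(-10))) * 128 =226368/2975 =76.09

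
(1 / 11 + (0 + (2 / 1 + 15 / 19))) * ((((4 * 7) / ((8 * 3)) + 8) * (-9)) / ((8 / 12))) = -13545 / 38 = -356.45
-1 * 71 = -71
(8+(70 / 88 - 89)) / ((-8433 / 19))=67051 / 371052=0.18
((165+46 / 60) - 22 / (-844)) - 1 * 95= 70.79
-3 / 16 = -0.19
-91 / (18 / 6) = -91 / 3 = -30.33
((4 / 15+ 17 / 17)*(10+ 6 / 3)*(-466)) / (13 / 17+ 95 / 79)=-23781844 / 6605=-3600.58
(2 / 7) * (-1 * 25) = -50 / 7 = -7.14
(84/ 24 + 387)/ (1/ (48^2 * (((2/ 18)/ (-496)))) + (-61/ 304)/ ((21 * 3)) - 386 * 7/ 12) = -934857/ 543695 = -1.72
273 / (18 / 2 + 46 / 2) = 273 / 32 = 8.53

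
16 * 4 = 64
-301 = -301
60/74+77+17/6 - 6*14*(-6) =129791/222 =584.64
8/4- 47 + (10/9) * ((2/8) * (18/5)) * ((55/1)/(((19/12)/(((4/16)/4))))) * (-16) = -1515/19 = -79.74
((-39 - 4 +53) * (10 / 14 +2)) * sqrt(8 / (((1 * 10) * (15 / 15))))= 76 * sqrt(5) / 7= 24.28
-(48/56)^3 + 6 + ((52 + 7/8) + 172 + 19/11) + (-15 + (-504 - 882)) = -35285925/30184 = -1169.03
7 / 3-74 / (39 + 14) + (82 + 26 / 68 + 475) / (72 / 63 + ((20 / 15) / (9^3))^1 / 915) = 42289334096903 / 86543940408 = 488.65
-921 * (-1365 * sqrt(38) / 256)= 1257165 * sqrt(38) / 256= 30272.21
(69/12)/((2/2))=23/4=5.75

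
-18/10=-9/5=-1.80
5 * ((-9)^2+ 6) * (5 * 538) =1170150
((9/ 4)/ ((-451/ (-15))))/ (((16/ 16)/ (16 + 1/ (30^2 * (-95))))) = 4103997/ 3427600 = 1.20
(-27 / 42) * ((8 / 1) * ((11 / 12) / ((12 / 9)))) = -99 / 28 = -3.54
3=3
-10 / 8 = -5 / 4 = -1.25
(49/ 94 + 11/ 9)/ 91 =1475/ 76986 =0.02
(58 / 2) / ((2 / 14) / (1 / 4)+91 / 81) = 16443 / 961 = 17.11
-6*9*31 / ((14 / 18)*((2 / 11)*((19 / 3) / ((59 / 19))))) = -14666751 / 2527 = -5804.02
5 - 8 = -3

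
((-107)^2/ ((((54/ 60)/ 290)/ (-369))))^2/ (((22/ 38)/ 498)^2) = 165906998893629485715240000/ 121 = 1371132222261400708390413.00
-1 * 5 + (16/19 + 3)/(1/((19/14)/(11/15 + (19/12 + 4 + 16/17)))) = -221875/51821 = -4.28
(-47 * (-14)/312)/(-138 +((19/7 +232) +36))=2303/144924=0.02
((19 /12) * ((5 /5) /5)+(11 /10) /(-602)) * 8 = 11372 /4515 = 2.52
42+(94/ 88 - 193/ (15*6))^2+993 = 4062155161/ 3920400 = 1036.16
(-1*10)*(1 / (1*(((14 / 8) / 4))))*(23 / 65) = -736 / 91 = -8.09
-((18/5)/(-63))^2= -4/1225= -0.00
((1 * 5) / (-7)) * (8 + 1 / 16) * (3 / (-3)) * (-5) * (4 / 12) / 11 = -1075 / 1232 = -0.87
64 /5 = 12.80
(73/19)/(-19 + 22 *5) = 73/1729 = 0.04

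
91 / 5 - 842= -4119 / 5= -823.80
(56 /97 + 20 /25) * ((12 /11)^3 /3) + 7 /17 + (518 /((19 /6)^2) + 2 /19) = 52.77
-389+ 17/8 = -3095/8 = -386.88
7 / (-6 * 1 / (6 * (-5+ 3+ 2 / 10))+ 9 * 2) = 63 / 167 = 0.38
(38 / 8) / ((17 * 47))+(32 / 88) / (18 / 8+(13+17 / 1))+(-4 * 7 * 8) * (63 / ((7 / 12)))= -109713641711 / 4535124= -24191.98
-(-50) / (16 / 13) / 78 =25 / 48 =0.52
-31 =-31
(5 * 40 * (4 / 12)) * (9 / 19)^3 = 48600 / 6859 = 7.09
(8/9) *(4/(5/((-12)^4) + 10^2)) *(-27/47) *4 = -7962624/97459435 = -0.08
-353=-353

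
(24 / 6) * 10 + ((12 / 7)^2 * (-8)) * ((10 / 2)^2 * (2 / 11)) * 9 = -496840 / 539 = -921.78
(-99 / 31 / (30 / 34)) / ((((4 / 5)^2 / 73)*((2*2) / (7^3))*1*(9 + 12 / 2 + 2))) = -4131435 / 1984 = -2082.38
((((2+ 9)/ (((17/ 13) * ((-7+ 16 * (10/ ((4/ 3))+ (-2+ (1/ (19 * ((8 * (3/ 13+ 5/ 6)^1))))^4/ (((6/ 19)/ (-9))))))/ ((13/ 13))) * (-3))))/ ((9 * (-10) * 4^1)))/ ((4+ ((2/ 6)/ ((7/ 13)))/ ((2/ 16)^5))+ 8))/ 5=46548877194677/ 49128296074776667639125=0.00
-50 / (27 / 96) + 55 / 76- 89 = -181981 / 684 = -266.05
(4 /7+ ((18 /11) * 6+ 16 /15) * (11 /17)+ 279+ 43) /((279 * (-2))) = -294181 /498015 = -0.59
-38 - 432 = -470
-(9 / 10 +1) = -19 / 10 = -1.90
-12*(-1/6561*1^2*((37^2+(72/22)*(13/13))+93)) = 2.68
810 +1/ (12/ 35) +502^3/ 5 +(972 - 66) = 1518175231/ 60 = 25302920.52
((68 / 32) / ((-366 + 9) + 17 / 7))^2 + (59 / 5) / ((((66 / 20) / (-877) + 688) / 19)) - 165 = -1355490925904881 / 8231355182848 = -164.67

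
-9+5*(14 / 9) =-11 / 9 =-1.22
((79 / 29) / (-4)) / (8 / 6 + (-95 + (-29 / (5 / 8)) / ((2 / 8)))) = 1185 / 485924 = 0.00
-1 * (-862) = 862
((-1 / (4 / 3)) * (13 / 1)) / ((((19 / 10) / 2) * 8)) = -195 / 152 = -1.28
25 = 25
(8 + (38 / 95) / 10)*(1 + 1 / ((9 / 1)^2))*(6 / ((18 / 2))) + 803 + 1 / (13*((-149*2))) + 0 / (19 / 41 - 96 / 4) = 6341980037 / 7844850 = 808.43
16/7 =2.29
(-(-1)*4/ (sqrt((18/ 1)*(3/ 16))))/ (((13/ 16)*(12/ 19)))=608*sqrt(6)/ 351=4.24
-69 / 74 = -0.93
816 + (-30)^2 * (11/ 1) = 10716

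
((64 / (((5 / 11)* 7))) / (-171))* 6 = -1408 / 1995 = -0.71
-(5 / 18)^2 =-25 / 324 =-0.08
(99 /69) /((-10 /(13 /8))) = -429 /1840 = -0.23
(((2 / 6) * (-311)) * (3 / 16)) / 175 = -311 / 2800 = -0.11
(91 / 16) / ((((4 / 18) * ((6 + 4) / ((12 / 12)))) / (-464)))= -23751 / 20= -1187.55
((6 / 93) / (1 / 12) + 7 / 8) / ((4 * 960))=409 / 952320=0.00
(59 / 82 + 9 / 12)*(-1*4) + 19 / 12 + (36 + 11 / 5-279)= -602933 / 2460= -245.09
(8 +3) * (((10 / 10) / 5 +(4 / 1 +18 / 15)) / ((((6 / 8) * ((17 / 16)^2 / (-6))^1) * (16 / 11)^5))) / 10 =-47832147 / 7398400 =-6.47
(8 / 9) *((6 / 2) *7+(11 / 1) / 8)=179 / 9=19.89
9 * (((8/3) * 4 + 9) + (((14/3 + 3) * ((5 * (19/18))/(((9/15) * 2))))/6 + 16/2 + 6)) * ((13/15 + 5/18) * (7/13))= 55064933/252720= 217.89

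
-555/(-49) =555/49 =11.33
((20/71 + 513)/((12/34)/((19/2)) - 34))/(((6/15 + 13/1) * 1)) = -11771089/10436858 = -1.13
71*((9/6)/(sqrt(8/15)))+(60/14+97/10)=979/70+213*sqrt(30)/8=159.82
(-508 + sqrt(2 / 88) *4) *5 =-2540 + 10 *sqrt(11) / 11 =-2536.98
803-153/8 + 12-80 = 5727/8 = 715.88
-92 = -92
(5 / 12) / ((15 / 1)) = 1 / 36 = 0.03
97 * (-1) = -97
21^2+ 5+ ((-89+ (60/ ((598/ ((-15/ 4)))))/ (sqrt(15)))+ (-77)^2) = 6286 - 15 * sqrt(15)/ 598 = 6285.90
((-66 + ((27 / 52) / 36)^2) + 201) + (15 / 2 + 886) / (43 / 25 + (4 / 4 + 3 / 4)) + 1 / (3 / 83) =18923077273 / 45037824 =420.16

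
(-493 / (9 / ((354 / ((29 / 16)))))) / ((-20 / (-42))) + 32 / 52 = -1460328 / 65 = -22466.58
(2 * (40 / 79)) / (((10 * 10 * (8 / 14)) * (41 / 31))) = 217 / 16195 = 0.01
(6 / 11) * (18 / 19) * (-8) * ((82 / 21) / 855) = -2624 / 138985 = -0.02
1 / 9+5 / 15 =4 / 9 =0.44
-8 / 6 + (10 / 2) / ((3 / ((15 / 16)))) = 11 / 48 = 0.23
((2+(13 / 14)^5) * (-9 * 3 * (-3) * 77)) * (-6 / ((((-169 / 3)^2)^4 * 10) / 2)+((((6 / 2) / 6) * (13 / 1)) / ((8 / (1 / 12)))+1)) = 293106044361976007035691438181 / 16360092453363863533987840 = 17915.92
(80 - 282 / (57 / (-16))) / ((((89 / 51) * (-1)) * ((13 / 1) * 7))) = -22032 / 21983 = -1.00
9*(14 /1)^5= 4840416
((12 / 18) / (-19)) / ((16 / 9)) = -3 / 152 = -0.02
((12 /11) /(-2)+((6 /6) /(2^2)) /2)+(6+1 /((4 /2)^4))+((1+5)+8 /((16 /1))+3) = 2665 /176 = 15.14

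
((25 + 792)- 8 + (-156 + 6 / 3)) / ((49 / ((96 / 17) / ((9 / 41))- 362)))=-229250 / 51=-4495.10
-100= -100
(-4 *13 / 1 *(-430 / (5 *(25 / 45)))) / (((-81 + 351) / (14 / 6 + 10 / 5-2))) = 15652 / 225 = 69.56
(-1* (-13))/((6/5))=65/6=10.83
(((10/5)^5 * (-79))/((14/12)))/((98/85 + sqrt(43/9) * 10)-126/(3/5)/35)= -821916000 * sqrt(43)/51694657-1195162560/51694657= -127.38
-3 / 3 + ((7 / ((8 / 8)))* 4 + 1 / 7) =190 / 7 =27.14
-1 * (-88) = 88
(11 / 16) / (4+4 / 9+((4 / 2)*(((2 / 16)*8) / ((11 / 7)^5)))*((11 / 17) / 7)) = 24640803 / 159985568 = 0.15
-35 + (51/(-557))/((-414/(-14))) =-1345274/38433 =-35.00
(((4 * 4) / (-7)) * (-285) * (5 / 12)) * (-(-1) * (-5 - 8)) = -24700 / 7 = -3528.57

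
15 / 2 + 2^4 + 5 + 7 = 71 / 2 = 35.50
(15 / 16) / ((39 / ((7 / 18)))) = 35 / 3744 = 0.01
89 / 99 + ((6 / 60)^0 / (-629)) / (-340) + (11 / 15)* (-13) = -182807429 / 21172140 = -8.63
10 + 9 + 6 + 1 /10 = 251 /10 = 25.10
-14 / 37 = -0.38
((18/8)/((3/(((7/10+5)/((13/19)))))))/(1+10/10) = 3249/1040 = 3.12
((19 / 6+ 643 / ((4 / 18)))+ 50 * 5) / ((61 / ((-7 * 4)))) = -264320 / 183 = -1444.37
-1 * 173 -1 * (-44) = -129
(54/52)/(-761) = -27/19786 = -0.00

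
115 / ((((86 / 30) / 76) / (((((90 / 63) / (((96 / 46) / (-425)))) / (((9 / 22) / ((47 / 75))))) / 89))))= -11042279875 / 723303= -15266.46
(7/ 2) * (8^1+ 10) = 63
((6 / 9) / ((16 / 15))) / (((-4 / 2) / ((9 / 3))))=-15 / 16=-0.94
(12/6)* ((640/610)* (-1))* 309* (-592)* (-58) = -1358057472/61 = -22263237.25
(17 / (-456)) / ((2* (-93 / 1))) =17 / 84816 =0.00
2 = 2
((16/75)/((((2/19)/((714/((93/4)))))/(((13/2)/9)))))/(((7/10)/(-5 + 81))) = 20423936/4185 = 4880.27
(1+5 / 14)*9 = 171 / 14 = 12.21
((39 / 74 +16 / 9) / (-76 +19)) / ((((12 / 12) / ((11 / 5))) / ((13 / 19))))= -43901 / 721278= -0.06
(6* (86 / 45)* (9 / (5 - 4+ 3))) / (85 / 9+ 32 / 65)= 15093 / 5813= 2.60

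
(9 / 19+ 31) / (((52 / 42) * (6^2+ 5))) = 483 / 779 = 0.62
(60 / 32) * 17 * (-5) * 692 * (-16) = 1764600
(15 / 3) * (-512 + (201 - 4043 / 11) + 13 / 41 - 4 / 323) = -494006835 / 145673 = -3391.20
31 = 31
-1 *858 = -858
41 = 41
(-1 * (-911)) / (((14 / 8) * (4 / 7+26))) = 1822 / 93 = 19.59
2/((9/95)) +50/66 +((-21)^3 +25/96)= -29268743/3168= -9238.87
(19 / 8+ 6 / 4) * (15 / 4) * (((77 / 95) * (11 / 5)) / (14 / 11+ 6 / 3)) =288827 / 36480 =7.92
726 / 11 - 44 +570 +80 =672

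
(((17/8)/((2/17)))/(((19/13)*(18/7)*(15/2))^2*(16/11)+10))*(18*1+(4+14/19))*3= 2132349219/2017391690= 1.06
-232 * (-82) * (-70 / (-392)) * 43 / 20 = 51127 / 7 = 7303.86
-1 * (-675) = 675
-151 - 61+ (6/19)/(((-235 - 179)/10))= -277942/1311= -212.01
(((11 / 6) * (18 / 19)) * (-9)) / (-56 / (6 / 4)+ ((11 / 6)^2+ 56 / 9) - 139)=1188 / 12673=0.09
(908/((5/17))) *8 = 123488/5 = 24697.60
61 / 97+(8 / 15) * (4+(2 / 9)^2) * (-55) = -2784985 / 23571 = -118.15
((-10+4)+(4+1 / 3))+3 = 4 / 3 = 1.33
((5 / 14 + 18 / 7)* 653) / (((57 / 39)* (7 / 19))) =348049 / 98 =3551.52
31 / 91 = 0.34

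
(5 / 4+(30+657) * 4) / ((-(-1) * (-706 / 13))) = -142961 / 2824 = -50.62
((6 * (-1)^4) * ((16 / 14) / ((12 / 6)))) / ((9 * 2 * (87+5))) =1 / 483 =0.00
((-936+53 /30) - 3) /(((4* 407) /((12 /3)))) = -28117 /12210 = -2.30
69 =69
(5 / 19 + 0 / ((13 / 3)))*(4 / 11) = 20 / 209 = 0.10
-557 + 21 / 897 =-166536 / 299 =-556.98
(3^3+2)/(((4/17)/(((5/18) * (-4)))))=-2465/18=-136.94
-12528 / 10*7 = -43848 / 5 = -8769.60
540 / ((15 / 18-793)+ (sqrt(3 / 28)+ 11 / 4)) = -85939056 / 125632799-7776 * sqrt(21) / 125632799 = -0.68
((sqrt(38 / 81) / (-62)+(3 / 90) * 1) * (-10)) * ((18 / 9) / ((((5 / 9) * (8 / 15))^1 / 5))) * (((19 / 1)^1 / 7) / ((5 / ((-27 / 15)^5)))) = 77.15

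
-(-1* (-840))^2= -705600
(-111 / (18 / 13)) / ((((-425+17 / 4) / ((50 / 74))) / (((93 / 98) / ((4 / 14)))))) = 10075 / 23562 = 0.43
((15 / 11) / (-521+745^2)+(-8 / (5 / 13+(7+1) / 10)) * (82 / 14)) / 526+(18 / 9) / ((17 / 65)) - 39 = -83993716298113 / 2672563999952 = -31.43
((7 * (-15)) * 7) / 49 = -15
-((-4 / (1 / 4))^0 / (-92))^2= -1 / 8464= -0.00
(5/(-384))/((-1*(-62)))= -5/23808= -0.00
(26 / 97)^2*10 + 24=232576 / 9409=24.72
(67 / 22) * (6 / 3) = 6.09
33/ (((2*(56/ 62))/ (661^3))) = 5275844481.48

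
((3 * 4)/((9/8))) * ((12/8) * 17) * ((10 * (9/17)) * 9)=12960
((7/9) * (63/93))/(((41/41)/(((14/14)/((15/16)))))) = 784/1395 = 0.56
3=3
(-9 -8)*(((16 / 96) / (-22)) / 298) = 17 / 39336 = 0.00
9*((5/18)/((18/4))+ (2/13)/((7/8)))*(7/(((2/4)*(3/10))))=35020/351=99.77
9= 9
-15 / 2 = -7.50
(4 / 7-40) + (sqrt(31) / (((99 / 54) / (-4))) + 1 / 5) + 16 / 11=-14543 / 385-24 * sqrt(31) / 11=-49.92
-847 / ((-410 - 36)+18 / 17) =14399 / 7564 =1.90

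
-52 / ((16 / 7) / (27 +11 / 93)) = -114751 / 186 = -616.94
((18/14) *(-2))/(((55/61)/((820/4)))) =-45018/77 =-584.65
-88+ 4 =-84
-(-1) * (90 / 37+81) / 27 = 343 / 111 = 3.09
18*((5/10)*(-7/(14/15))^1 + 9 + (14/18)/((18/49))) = 2387/18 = 132.61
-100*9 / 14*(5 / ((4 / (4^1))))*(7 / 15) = -150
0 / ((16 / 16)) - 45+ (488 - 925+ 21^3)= 8779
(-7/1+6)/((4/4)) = -1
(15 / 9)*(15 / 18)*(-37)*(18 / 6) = -925 / 6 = -154.17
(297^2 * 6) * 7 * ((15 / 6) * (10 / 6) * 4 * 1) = 61746300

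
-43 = -43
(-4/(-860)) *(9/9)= 1/215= 0.00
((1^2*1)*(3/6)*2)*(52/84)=0.62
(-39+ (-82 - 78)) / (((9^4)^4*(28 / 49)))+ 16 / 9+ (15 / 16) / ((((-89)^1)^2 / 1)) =417528891577147612427 / 234844366654326920976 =1.78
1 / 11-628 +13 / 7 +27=-46127 / 77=-599.05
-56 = -56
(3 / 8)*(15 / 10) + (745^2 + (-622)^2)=15070553 / 16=941909.56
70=70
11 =11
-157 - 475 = -632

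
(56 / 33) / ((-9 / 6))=-112 / 99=-1.13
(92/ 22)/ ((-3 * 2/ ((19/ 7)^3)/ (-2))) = 27.87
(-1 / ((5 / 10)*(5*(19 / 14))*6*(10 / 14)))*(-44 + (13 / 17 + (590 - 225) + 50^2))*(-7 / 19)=2193828 / 30685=71.50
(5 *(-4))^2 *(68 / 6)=13600 / 3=4533.33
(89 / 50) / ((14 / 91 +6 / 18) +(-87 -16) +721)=3471 / 1206050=0.00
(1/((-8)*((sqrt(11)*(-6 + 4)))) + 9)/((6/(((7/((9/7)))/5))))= 49*sqrt(11)/47520 + 49/30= 1.64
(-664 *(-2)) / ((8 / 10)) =1660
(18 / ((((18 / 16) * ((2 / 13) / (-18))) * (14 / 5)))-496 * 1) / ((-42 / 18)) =24456 / 49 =499.10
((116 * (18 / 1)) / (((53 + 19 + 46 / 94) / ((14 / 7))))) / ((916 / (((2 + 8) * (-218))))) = -106968240 / 780203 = -137.10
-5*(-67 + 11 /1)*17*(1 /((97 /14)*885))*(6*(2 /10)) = 26656 /28615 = 0.93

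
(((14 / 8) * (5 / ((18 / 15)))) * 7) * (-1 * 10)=-6125 / 12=-510.42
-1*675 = -675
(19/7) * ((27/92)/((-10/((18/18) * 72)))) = -4617/805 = -5.74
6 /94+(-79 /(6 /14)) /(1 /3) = -25988 /47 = -552.94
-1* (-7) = 7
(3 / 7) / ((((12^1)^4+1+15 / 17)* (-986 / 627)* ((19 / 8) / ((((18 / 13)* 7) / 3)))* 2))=-0.00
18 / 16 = 9 / 8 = 1.12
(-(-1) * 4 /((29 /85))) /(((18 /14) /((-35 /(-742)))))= 5950 /13833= 0.43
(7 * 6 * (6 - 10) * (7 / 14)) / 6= -14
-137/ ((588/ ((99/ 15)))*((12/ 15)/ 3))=-4521/ 784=-5.77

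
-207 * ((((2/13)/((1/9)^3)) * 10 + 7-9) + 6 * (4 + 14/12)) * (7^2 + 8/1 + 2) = -182669841/13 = -14051526.23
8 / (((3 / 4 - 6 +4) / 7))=-224 / 5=-44.80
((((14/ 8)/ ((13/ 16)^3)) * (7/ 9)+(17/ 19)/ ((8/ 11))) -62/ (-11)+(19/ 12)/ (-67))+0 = 20778495973/ 2215050552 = 9.38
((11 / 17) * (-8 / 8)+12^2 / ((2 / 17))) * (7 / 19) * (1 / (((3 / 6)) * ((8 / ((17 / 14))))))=20797 / 152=136.82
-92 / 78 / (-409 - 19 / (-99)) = 759 / 263068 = 0.00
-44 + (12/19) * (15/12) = -821/19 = -43.21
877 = 877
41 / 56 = 0.73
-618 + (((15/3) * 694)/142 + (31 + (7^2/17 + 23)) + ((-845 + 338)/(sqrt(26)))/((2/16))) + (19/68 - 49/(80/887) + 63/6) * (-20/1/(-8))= -72147749/38624 - 156 * sqrt(26)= -2663.40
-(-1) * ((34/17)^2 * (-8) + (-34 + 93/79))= -5121/79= -64.82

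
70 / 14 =5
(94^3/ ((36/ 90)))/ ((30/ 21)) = 1453522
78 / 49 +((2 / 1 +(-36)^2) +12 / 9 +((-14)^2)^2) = 5838388 / 147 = 39716.93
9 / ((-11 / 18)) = -162 / 11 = -14.73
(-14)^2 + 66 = 262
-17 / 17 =-1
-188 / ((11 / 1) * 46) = -94 / 253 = -0.37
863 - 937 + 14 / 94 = -73.85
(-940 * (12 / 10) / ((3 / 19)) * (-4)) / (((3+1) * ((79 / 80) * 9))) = 571520 / 711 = 803.83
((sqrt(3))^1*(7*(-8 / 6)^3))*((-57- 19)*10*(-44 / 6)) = -7490560*sqrt(3) / 81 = -160173.22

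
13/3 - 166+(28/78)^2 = -245699/1521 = -161.54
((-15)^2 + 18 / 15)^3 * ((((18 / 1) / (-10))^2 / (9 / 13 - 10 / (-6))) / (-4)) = -4570223516469 / 1150000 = -3974107.41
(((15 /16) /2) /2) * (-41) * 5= -3075 /64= -48.05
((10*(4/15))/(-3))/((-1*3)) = 8/27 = 0.30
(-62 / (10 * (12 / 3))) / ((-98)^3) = 0.00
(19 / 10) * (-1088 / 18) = -5168 / 45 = -114.84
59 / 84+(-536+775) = 20135 / 84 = 239.70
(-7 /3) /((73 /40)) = -280 /219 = -1.28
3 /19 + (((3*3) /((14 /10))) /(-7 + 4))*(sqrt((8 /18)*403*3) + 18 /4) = -10*sqrt(1209) /7- 2523 /266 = -59.16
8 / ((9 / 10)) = 8.89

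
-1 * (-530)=530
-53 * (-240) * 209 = 2658480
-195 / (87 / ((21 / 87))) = -455 / 841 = -0.54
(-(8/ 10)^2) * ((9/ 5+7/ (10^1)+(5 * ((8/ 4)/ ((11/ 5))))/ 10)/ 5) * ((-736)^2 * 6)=-338018304/ 275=-1229157.47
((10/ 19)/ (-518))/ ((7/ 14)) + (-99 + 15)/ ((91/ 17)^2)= -2439694/ 831649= -2.93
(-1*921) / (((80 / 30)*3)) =-921 / 8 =-115.12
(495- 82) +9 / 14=5791 / 14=413.64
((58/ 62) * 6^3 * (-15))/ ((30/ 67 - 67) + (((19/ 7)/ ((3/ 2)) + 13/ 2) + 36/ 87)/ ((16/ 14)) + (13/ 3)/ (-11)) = 96393939840/ 1886341537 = 51.10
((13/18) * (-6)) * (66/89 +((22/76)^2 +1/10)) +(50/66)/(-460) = -489129568/121929555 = -4.01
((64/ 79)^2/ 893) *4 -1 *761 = -4241198709/ 5573213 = -761.00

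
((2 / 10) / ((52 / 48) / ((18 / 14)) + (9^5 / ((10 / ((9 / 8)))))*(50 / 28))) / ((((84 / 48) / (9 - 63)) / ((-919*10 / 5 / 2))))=171507456 / 358748155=0.48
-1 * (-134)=134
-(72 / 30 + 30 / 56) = -411 / 140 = -2.94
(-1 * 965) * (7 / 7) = -965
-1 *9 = -9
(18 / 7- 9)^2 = 2025 / 49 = 41.33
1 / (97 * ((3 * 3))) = 1 / 873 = 0.00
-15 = -15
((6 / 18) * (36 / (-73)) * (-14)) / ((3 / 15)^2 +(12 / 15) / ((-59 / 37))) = -82600 / 16571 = -4.98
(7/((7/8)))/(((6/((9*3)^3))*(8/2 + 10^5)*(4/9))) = 59049/100004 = 0.59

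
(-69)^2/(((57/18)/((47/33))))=447534/209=2141.31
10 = 10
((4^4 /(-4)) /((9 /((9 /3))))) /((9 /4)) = -256 /27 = -9.48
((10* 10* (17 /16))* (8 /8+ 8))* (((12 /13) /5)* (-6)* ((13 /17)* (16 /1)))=-12960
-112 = -112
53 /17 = 3.12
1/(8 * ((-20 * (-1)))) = 0.01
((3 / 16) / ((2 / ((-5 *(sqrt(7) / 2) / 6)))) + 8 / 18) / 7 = 4 / 63 - 5 *sqrt(7) / 896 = 0.05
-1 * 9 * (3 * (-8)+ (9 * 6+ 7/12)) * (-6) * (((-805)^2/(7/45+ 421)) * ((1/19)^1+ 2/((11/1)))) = 205201765125/344432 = 595768.58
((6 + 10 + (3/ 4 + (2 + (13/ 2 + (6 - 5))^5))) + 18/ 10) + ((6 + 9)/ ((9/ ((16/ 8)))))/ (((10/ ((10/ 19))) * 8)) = 23751.04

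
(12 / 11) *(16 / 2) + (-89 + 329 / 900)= -791081 / 9900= -79.91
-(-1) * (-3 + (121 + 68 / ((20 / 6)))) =692 / 5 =138.40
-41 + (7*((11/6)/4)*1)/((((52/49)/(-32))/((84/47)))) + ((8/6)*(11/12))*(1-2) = -1182976/5499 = -215.13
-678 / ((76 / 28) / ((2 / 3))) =-3164 / 19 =-166.53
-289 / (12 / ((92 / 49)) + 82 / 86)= -285821 / 7264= -39.35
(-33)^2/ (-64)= -17.02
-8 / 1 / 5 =-8 / 5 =-1.60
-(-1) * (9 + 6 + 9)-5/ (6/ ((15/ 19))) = 887/ 38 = 23.34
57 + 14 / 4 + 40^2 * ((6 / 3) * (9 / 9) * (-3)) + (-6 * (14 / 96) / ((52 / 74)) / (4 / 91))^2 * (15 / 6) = -61712739 / 8192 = -7533.29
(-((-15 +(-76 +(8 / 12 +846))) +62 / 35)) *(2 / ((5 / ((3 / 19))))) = -159062 / 3325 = -47.84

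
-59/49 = -1.20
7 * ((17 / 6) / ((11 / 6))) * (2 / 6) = 119 / 33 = 3.61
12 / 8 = 3 / 2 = 1.50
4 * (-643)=-2572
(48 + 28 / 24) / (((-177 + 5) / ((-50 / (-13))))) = -1.10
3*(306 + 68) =1122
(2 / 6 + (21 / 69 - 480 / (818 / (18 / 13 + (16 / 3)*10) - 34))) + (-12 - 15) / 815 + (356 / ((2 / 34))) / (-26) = -3075585974923 / 14860154985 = -206.97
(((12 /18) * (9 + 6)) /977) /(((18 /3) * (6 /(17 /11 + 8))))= 0.00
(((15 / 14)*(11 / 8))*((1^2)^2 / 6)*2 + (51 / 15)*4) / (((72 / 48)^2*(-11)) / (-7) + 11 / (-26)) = 102583 / 22660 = 4.53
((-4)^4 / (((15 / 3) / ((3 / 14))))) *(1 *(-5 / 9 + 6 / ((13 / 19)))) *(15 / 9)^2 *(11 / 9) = 6765440 / 22113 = 305.95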